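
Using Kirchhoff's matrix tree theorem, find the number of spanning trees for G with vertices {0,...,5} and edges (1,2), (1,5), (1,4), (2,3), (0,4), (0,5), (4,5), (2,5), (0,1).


By Kirchhoff's matrix tree theorem, the number of spanning trees equals
the determinant of any cofactor of the Laplacian matrix L.
G has 6 vertices and 9 edges.
Computing the (5 x 5) cofactor determinant gives 40.

40


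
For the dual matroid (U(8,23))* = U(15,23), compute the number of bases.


The dual of U(r,n) is U(n-r, n) = U(15,23).
Bases of U(15,23) are all (15)-element subsets.
|B(M*)| = (23 choose 15) = 490314.

490314


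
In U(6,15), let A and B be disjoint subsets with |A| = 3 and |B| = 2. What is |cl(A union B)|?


|A union B| = 3 + 2 = 5 (disjoint).
In U(6,15), cl(S) = S if |S| < 6, else cl(S) = E.
Since 5 < 6, cl(A union B) = A union B.
|cl(A union B)| = 5.

5


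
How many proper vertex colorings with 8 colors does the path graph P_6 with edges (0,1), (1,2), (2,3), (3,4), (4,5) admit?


P(P_6, k) = k * (k-1)^(5).
P(8) = 8 * 7^5 = 8 * 16807 = 134456.

134456


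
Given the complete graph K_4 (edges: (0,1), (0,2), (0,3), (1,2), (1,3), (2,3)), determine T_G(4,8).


T(K_4; x,y) = x^3 + 3x^2 + 4xy + 2x + y^3 + 3y^2 + 2y.
Substituting x=4, y=8:
= 64 + 48 + 128 + 8 + 512 + 192 + 16
= 968.

968


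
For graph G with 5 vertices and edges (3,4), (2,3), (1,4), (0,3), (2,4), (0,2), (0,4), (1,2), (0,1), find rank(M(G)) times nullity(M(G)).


r(M) = |V| - c = 5 - 1 = 4.
nullity = |E| - r(M) = 9 - 4 = 5.
Product = 4 * 5 = 20.

20


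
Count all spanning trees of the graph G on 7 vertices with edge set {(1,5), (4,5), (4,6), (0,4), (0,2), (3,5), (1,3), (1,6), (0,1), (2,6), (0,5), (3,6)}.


By Kirchhoff's matrix tree theorem, the number of spanning trees equals
the determinant of any cofactor of the Laplacian matrix L.
G has 7 vertices and 12 edges.
Computing the (6 x 6) cofactor determinant gives 354.

354


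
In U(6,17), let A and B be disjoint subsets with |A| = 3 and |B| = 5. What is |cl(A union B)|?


|A union B| = 3 + 5 = 8 (disjoint).
In U(6,17), cl(S) = S if |S| < 6, else cl(S) = E.
Since 8 >= 6, cl(A union B) = E.
|cl(A union B)| = 17.

17


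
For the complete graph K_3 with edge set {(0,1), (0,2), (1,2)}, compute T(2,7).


T(K_3; x,y) = x^2 + x + y.
T(2,7) = 4 + 2 + 7 = 13.

13


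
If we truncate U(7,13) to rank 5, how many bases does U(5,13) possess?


Truncating U(7,13) to rank 5 gives U(5,13).
Bases of U(5,13) are all 5-element subsets of 13 elements.
Number of bases = C(13,5) = 13! / (5! * 8!) = 1287.

1287


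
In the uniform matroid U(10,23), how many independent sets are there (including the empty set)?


Independent sets of U(10,23) are all subsets of size <= 10.
Count = (23 choose 0) + (23 choose 1) + (23 choose 2) + (23 choose 3) + (23 choose 4) + (23 choose 5) + (23 choose 6) + (23 choose 7) + (23 choose 8) + (23 choose 9) + (23 choose 10)
     = 1 + 23 + 253 + 1771 + 8855 + 33649 + 100947 + 245157 + 490314 + 817190 + 1144066
     = 2842226.

2842226


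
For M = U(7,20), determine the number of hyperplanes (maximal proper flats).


Hyperplanes of U(7,20) are flats of rank 6.
In a uniform matroid, these are exactly the (6)-element subsets.
Count = C(20,6) = 20! / (6! * 14!) = 38760.

38760


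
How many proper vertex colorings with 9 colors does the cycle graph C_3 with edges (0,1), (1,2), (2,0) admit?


P(C_3, k) = (k-1)^3 + (-1)^3*(k-1).
P(9) = (8)^3 - 8
= 512 - 8 = 504.

504


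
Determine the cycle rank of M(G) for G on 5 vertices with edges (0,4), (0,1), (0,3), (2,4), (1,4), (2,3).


Cycle rank (nullity) = |E| - r(M) = |E| - (|V| - c).
|E| = 6, |V| = 5, c = 1.
Nullity = 6 - (5 - 1) = 6 - 4 = 2.

2


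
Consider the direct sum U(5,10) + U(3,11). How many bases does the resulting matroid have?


Bases of a direct sum M1 + M2: |B| = |B(M1)| * |B(M2)|.
|B(U(5,10))| = C(10,5) = 252.
|B(U(3,11))| = C(11,3) = 165.
Total bases = 252 * 165 = 41580.

41580


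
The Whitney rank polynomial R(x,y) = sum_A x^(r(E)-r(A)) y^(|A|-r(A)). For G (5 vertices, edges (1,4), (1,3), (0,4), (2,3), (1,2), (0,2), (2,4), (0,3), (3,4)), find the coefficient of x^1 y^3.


R(x,y) = sum over A in 2^E of x^(r(E)-r(A)) * y^(|A|-r(A)).
G has 5 vertices, 9 edges. r(E) = 4.
Enumerate all 2^9 = 512 subsets.
Count subsets with r(E)-r(A)=1 and |A|-r(A)=3: 2.

2


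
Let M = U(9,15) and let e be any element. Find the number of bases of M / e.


Contracting e from U(9,15) gives U(8,14).
Bases of U(8,14) = C(14,8) = 3003.

3003


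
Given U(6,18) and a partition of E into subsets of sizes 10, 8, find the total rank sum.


r(Ai) = min(|Ai|, 6) for each part.
Sum = min(10,6) + min(8,6)
    = 6 + 6
    = 12.

12


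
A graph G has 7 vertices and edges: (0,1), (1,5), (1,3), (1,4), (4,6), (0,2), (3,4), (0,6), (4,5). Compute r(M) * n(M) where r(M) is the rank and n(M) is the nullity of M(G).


r(M) = |V| - c = 7 - 1 = 6.
nullity = |E| - r(M) = 9 - 6 = 3.
Product = 6 * 3 = 18.

18


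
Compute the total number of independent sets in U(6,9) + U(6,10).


For a direct sum, |I(M1+M2)| = |I(M1)| * |I(M2)|.
|I(U(6,9))| = sum C(9,k) for k=0..6 = 466.
|I(U(6,10))| = sum C(10,k) for k=0..6 = 848.
Total = 466 * 848 = 395168.

395168


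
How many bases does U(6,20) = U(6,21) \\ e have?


Deleting e from U(6,21) gives U(6,20) since n > r.
Bases of U(6,20) = C(20,6) = 20! / (6! * 14!) = 38760.

38760


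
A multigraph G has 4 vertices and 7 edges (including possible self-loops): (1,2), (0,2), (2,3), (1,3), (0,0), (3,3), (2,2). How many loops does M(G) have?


In a graphic matroid, a loop is a self-loop edge (u,u) with rank 0.
Examining all 7 edges for self-loops...
Self-loops found: (0,0), (3,3), (2,2)
Number of loops = 3.

3


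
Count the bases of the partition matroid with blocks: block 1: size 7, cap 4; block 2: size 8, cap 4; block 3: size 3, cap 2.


A basis picks exactly ci elements from block i.
Number of bases = product of C(|Si|, ci).
= C(7,4) * C(8,4) * C(3,2)
= 35 * 70 * 3
= 7350.

7350


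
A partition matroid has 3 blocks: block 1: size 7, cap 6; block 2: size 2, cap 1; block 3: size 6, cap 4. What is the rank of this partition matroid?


Rank of a partition matroid = sum of min(|Si|, ci) for each block.
= min(7,6) + min(2,1) + min(6,4)
= 6 + 1 + 4
= 11.

11


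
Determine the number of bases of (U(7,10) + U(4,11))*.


(M1+M2)* = M1* + M2*.
M1* = U(3,10), bases: C(10,3) = 120.
M2* = U(7,11), bases: C(11,7) = 330.
|B(M*)| = 120 * 330 = 39600.

39600


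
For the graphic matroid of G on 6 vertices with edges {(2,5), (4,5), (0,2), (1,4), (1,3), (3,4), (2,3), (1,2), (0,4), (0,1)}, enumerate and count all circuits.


A circuit in a graphic matroid = edge set of a simple cycle.
G has 6 vertices and 10 edges.
Enumerating all minimal edge subsets forming cycles...
Total circuits found: 22.

22


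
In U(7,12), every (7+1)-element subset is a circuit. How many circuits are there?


In U(7,12), circuits are the (8)-element subsets.
Any set of 8 elements is dependent, and removing any one element gives
an independent set of size 7, so it is a minimal dependent set.
Number of circuits = C(12,8) = 12! / (8! * 4!) = 495.

495


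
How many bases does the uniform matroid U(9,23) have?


Bases of U(9,23) are all 9-element subsets of the 23-element ground set.
Number of bases = C(23,9).
C(23,9) = 23! / (9! * 14!) = 817190.

817190


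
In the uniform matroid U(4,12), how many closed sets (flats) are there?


Flats of U(4,12): every subset of size < 4 is a flat, plus E itself.
Count = C(12,0) + C(12,1) + C(12,2) + C(12,3) + 1
     = 1 + 12 + 66 + 220 + 1
     = 300.

300


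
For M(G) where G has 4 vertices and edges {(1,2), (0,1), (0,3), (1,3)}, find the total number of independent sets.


An independent set in a graphic matroid is an acyclic edge subset.
G has 4 vertices and 4 edges.
Enumerate all 2^4 = 16 subsets, checking for acyclicity.
Total independent sets = 14.

14


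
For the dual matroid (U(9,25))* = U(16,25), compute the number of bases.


The dual of U(r,n) is U(n-r, n) = U(16,25).
Bases of U(16,25) are all (16)-element subsets.
|B(M*)| = C(25,16) = 2042975.

2042975


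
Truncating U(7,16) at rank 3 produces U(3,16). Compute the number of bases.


Truncating U(7,16) to rank 3 gives U(3,16).
Bases of U(3,16) are all 3-element subsets of 16 elements.
Number of bases = (16 choose 3) = 560.

560


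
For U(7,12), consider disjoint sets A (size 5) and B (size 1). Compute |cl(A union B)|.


|A union B| = 5 + 1 = 6 (disjoint).
In U(7,12), cl(S) = S if |S| < 7, else cl(S) = E.
Since 6 < 7, cl(A union B) = A union B.
|cl(A union B)| = 6.

6


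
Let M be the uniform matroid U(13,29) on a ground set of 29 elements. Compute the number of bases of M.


Bases of U(13,29) are all 13-element subsets of the 29-element ground set.
Number of bases = C(29,13).
C(29,13) = 29! / (13! * 16!) = 67863915.

67863915


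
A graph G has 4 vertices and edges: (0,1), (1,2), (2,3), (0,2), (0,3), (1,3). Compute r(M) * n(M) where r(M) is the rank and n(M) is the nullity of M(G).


r(M) = |V| - c = 4 - 1 = 3.
nullity = |E| - r(M) = 6 - 3 = 3.
Product = 3 * 3 = 9.

9


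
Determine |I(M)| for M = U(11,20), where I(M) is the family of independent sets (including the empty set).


Independent sets of U(11,20) are all subsets of size <= 11.
Count = C(20,0) + C(20,1) + C(20,2) + C(20,3) + C(20,4) + C(20,5) + C(20,6) + C(20,7) + C(20,8) + C(20,9) + C(20,10) + C(20,11)
     = 1 + 20 + 190 + 1140 + 4845 + 15504 + 38760 + 77520 + 125970 + 167960 + 184756 + 167960
     = 784626.

784626


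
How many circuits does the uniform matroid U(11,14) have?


In U(11,14), circuits are the (12)-element subsets.
Any set of 12 elements is dependent, and removing any one element gives
an independent set of size 11, so it is a minimal dependent set.
Number of circuits = C(14,12) = 91.

91


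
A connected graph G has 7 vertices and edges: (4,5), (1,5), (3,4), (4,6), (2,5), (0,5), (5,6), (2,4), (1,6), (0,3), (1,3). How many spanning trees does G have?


By Kirchhoff's matrix tree theorem, the number of spanning trees equals
the determinant of any cofactor of the Laplacian matrix L.
G has 7 vertices and 11 edges.
Computing the (6 x 6) cofactor determinant gives 172.

172


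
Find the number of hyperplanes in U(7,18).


Hyperplanes of U(7,18) are flats of rank 6.
In a uniform matroid, these are exactly the (6)-element subsets.
Count = (18 choose 6) = 18564.

18564


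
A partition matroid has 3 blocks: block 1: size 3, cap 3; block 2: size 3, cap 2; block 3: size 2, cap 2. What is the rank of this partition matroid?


Rank of a partition matroid = sum of min(|Si|, ci) for each block.
= min(3,3) + min(3,2) + min(2,2)
= 3 + 2 + 2
= 7.

7


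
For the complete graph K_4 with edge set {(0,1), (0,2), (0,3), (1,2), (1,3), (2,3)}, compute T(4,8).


T(K_4; x,y) = x^3 + 3x^2 + 4xy + 2x + y^3 + 3y^2 + 2y.
Substituting x=4, y=8:
= 64 + 48 + 128 + 8 + 512 + 192 + 16
= 968.

968


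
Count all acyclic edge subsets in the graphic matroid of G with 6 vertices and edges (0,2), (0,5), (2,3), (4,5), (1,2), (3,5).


An independent set in a graphic matroid is an acyclic edge subset.
G has 6 vertices and 6 edges.
Enumerate all 2^6 = 64 subsets, checking for acyclicity.
Total independent sets = 60.

60


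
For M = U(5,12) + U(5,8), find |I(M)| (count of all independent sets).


For a direct sum, |I(M1+M2)| = |I(M1)| * |I(M2)|.
|I(U(5,12))| = sum C(12,k) for k=0..5 = 1586.
|I(U(5,8))| = sum C(8,k) for k=0..5 = 219.
Total = 1586 * 219 = 347334.

347334


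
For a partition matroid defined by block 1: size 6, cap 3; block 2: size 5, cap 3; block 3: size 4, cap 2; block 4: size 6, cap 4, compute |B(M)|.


A basis picks exactly ci elements from block i.
Number of bases = product of C(|Si|, ci).
= C(6,3) * C(5,3) * C(4,2) * C(6,4)
= 20 * 10 * 6 * 15
= 18000.

18000


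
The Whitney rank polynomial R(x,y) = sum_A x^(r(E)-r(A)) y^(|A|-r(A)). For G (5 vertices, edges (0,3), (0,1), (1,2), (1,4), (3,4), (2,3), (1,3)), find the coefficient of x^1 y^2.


R(x,y) = sum over A in 2^E of x^(r(E)-r(A)) * y^(|A|-r(A)).
G has 5 vertices, 7 edges. r(E) = 4.
Enumerate all 2^7 = 128 subsets.
Count subsets with r(E)-r(A)=1 and |A|-r(A)=2: 3.

3


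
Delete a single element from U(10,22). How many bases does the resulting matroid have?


Deleting e from U(10,22) gives U(10,21) since n > r.
Bases of U(10,21) = (21 choose 10) = 352716.

352716


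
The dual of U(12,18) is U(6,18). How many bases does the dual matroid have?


The dual of U(r,n) is U(n-r, n) = U(6,18).
Bases of U(6,18) are all (6)-element subsets.
|B(M*)| = C(18,6) = 18564.

18564


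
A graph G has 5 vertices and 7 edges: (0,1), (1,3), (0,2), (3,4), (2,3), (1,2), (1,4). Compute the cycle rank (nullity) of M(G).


Cycle rank (nullity) = |E| - r(M) = |E| - (|V| - c).
|E| = 7, |V| = 5, c = 1.
Nullity = 7 - (5 - 1) = 7 - 4 = 3.

3


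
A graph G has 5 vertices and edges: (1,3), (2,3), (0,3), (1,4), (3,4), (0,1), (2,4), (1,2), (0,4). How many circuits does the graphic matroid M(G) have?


A circuit in a graphic matroid = edge set of a simple cycle.
G has 5 vertices and 9 edges.
Enumerating all minimal edge subsets forming cycles...
Total circuits found: 22.

22


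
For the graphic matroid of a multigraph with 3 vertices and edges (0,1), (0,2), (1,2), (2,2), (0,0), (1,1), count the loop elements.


In a graphic matroid, a loop is a self-loop edge (u,u) with rank 0.
Examining all 6 edges for self-loops...
Self-loops found: (2,2), (0,0), (1,1)
Number of loops = 3.

3


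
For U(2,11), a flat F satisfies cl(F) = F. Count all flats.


Flats of U(2,11): every subset of size < 2 is a flat, plus E itself.
Count = (11 choose 0) + (11 choose 1) + 1
     = 1 + 11 + 1
     = 13.

13


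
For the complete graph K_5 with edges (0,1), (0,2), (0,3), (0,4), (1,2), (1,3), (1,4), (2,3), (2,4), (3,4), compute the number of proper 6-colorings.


P(K_5, k) = k(k-1)(k-2)...(k-4).
P(6) = (6) * (5) * (4) * (3) * (2) = 720.

720


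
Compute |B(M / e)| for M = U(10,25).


Contracting e from U(10,25) gives U(9,24).
Bases of U(9,24) = C(24,9) = 24! / (9! * 15!) = 1307504.

1307504


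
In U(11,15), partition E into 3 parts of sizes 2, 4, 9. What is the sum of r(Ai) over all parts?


r(Ai) = min(|Ai|, 11) for each part.
Sum = min(2,11) + min(4,11) + min(9,11)
    = 2 + 4 + 9
    = 15.

15


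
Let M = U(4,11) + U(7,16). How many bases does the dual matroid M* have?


(M1+M2)* = M1* + M2*.
M1* = U(7,11), bases: C(11,7) = 330.
M2* = U(9,16), bases: C(16,9) = 11440.
|B(M*)| = 330 * 11440 = 3775200.

3775200


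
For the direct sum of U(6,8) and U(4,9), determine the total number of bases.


Bases of a direct sum M1 + M2: |B| = |B(M1)| * |B(M2)|.
|B(U(6,8))| = C(8,6) = 28.
|B(U(4,9))| = C(9,4) = 126.
Total bases = 28 * 126 = 3528.

3528


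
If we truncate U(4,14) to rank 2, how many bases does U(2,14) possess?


Truncating U(4,14) to rank 2 gives U(2,14).
Bases of U(2,14) are all 2-element subsets of 14 elements.
Number of bases = C(14,2) = 14! / (2! * 12!) = 91.

91


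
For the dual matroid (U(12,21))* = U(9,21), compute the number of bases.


The dual of U(r,n) is U(n-r, n) = U(9,21).
Bases of U(9,21) are all (9)-element subsets.
|B(M*)| = (21 choose 9) = 293930.

293930


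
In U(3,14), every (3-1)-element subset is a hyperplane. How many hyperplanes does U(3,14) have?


Hyperplanes of U(3,14) are flats of rank 2.
In a uniform matroid, these are exactly the (2)-element subsets.
Count = C(14,2) = 14! / (2! * 12!) = 91.

91


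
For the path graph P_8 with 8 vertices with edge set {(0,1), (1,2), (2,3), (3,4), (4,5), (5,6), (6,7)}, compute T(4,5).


A path on 8 vertices is a tree with 7 edges.
T(x,y) = x^(7) for any tree.
T(4,5) = 4^7 = 16384.

16384


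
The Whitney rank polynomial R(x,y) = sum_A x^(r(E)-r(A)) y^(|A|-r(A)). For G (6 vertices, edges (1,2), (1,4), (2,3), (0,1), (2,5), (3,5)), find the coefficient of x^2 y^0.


R(x,y) = sum over A in 2^E of x^(r(E)-r(A)) * y^(|A|-r(A)).
G has 6 vertices, 6 edges. r(E) = 5.
Enumerate all 2^6 = 64 subsets.
Count subsets with r(E)-r(A)=2 and |A|-r(A)=0: 19.

19


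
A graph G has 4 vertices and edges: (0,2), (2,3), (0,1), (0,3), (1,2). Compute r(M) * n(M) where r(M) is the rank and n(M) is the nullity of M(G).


r(M) = |V| - c = 4 - 1 = 3.
nullity = |E| - r(M) = 5 - 3 = 2.
Product = 3 * 2 = 6.

6


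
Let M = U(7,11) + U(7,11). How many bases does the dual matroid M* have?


(M1+M2)* = M1* + M2*.
M1* = U(4,11), bases: C(11,4) = 330.
M2* = U(4,11), bases: C(11,4) = 330.
|B(M*)| = 330 * 330 = 108900.

108900


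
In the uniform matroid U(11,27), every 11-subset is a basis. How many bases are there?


Bases of U(11,27) are all 11-element subsets of the 27-element ground set.
Number of bases = C(27,11).
C(27,11) = 13037895.

13037895


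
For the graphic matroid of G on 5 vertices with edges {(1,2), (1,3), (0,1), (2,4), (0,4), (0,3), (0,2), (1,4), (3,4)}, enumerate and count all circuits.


A circuit in a graphic matroid = edge set of a simple cycle.
G has 5 vertices and 9 edges.
Enumerating all minimal edge subsets forming cycles...
Total circuits found: 22.

22


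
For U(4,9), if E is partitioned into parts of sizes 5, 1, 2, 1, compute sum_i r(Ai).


r(Ai) = min(|Ai|, 4) for each part.
Sum = min(5,4) + min(1,4) + min(2,4) + min(1,4)
    = 4 + 1 + 2 + 1
    = 8.

8


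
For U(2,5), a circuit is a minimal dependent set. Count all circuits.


In U(2,5), circuits are the (3)-element subsets.
Any set of 3 elements is dependent, and removing any one element gives
an independent set of size 2, so it is a minimal dependent set.
Number of circuits = C(5,3) = (5 * 4 * 3) / (1 * 2 * 3) = 10.

10


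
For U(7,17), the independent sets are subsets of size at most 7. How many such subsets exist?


Independent sets of U(7,17) are all subsets of size <= 7.
Count = (17 choose 0) + (17 choose 1) + (17 choose 2) + (17 choose 3) + (17 choose 4) + (17 choose 5) + (17 choose 6) + (17 choose 7)
     = 1 + 17 + 136 + 680 + 2380 + 6188 + 12376 + 19448
     = 41226.

41226


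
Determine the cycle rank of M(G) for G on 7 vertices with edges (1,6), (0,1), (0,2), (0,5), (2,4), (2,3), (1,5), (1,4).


Cycle rank (nullity) = |E| - r(M) = |E| - (|V| - c).
|E| = 8, |V| = 7, c = 1.
Nullity = 8 - (7 - 1) = 8 - 6 = 2.

2


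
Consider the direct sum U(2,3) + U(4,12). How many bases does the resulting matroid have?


Bases of a direct sum M1 + M2: |B| = |B(M1)| * |B(M2)|.
|B(U(2,3))| = C(3,2) = 3.
|B(U(4,12))| = C(12,4) = 495.
Total bases = 3 * 495 = 1485.

1485


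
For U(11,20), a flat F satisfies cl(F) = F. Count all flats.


Flats of U(11,20): every subset of size < 11 is a flat, plus E itself.
Count = (20 choose 0) + (20 choose 1) + (20 choose 2) + (20 choose 3) + (20 choose 4) + (20 choose 5) + (20 choose 6) + (20 choose 7) + (20 choose 8) + (20 choose 9) + (20 choose 10) + 1
     = 1 + 20 + 190 + 1140 + 4845 + 15504 + 38760 + 77520 + 125970 + 167960 + 184756 + 1
     = 616667.

616667


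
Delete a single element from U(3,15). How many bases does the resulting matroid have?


Deleting e from U(3,15) gives U(3,14) since n > r.
Bases of U(3,14) = C(14,3) = (14 * 13 * 12) / (1 * 2 * 3) = 364.

364


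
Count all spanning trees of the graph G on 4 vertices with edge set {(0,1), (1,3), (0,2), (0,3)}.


By Kirchhoff's matrix tree theorem, the number of spanning trees equals
the determinant of any cofactor of the Laplacian matrix L.
G has 4 vertices and 4 edges.
Computing the (3 x 3) cofactor determinant gives 3.

3


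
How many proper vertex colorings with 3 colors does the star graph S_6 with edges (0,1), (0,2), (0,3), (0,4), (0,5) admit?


P(tree, k) = k * (k-1)^(5) for any tree on 6 vertices.
P(3) = 3 * 2^5 = 3 * 32 = 96.

96


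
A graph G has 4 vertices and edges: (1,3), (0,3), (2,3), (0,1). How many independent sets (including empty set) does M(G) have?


An independent set in a graphic matroid is an acyclic edge subset.
G has 4 vertices and 4 edges.
Enumerate all 2^4 = 16 subsets, checking for acyclicity.
Total independent sets = 14.

14


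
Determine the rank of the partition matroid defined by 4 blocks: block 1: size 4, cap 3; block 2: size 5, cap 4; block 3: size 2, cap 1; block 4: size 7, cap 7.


Rank of a partition matroid = sum of min(|Si|, ci) for each block.
= min(4,3) + min(5,4) + min(2,1) + min(7,7)
= 3 + 4 + 1 + 7
= 15.

15


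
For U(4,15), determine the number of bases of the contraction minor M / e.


Contracting e from U(4,15) gives U(3,14).
Bases of U(3,14) = C(14,3) = (14 * 13 * 12) / (1 * 2 * 3) = 364.

364


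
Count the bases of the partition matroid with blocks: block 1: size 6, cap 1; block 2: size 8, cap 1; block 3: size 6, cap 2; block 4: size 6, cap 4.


A basis picks exactly ci elements from block i.
Number of bases = product of C(|Si|, ci).
= C(6,1) * C(8,1) * C(6,2) * C(6,4)
= 6 * 8 * 15 * 15
= 10800.

10800


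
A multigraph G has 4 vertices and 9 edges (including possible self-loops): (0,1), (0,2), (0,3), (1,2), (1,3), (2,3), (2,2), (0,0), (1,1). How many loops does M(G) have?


In a graphic matroid, a loop is a self-loop edge (u,u) with rank 0.
Examining all 9 edges for self-loops...
Self-loops found: (2,2), (0,0), (1,1)
Number of loops = 3.

3


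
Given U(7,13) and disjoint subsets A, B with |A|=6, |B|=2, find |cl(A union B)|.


|A union B| = 6 + 2 = 8 (disjoint).
In U(7,13), cl(S) = S if |S| < 7, else cl(S) = E.
Since 8 >= 7, cl(A union B) = E.
|cl(A union B)| = 13.

13


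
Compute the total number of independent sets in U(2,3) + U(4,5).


For a direct sum, |I(M1+M2)| = |I(M1)| * |I(M2)|.
|I(U(2,3))| = sum C(3,k) for k=0..2 = 7.
|I(U(4,5))| = sum C(5,k) for k=0..4 = 31.
Total = 7 * 31 = 217.

217


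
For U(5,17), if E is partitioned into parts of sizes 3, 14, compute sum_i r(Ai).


r(Ai) = min(|Ai|, 5) for each part.
Sum = min(3,5) + min(14,5)
    = 3 + 5
    = 8.

8


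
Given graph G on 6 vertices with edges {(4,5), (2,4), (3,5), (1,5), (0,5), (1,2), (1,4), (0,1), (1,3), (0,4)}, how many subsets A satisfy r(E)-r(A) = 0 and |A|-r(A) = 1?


R(x,y) = sum over A in 2^E of x^(r(E)-r(A)) * y^(|A|-r(A)).
G has 6 vertices, 10 edges. r(E) = 5.
Enumerate all 2^10 = 1024 subsets.
Count subsets with r(E)-r(A)=0 and |A|-r(A)=1: 144.

144


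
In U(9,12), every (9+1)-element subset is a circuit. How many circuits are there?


In U(9,12), circuits are the (10)-element subsets.
Any set of 10 elements is dependent, and removing any one element gives
an independent set of size 9, so it is a minimal dependent set.
Number of circuits = C(12,10) = 66.

66


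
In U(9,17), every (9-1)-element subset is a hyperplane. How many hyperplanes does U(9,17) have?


Hyperplanes of U(9,17) are flats of rank 8.
In a uniform matroid, these are exactly the (8)-element subsets.
Count = C(17,8) = 24310.

24310


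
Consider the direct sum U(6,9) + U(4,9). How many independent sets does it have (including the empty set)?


For a direct sum, |I(M1+M2)| = |I(M1)| * |I(M2)|.
|I(U(6,9))| = sum C(9,k) for k=0..6 = 466.
|I(U(4,9))| = sum C(9,k) for k=0..4 = 256.
Total = 466 * 256 = 119296.

119296


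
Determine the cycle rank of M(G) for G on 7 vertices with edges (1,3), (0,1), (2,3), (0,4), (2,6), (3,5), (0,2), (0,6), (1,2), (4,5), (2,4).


Cycle rank (nullity) = |E| - r(M) = |E| - (|V| - c).
|E| = 11, |V| = 7, c = 1.
Nullity = 11 - (7 - 1) = 11 - 6 = 5.

5


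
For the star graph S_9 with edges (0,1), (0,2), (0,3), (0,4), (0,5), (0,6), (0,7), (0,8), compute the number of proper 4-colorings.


P(tree, k) = k * (k-1)^(8) for any tree on 9 vertices.
P(4) = 4 * 3^8 = 4 * 6561 = 26244.

26244


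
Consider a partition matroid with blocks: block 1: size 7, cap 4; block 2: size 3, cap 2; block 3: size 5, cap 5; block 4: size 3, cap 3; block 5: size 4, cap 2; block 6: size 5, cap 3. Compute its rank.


Rank of a partition matroid = sum of min(|Si|, ci) for each block.
= min(7,4) + min(3,2) + min(5,5) + min(3,3) + min(4,2) + min(5,3)
= 4 + 2 + 5 + 3 + 2 + 3
= 19.

19


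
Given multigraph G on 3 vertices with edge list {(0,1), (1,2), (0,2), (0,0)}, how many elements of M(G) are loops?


In a graphic matroid, a loop is a self-loop edge (u,u) with rank 0.
Examining all 4 edges for self-loops...
Self-loops found: (0,0)
Number of loops = 1.

1


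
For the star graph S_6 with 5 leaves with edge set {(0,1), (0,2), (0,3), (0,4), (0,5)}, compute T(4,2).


A star on 6 vertices is a tree with 5 edges.
T(x,y) = x^(5) for any tree.
T(4,2) = 4^5 = 1024.

1024


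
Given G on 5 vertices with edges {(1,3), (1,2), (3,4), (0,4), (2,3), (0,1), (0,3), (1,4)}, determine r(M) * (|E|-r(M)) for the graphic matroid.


r(M) = |V| - c = 5 - 1 = 4.
nullity = |E| - r(M) = 8 - 4 = 4.
Product = 4 * 4 = 16.

16


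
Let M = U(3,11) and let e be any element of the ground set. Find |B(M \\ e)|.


Deleting e from U(3,11) gives U(3,10) since n > r.
Bases of U(3,10) = C(10,3) = (10 * 9 * 8) / (1 * 2 * 3) = 120.

120


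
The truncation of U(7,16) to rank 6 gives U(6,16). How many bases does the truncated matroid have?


Truncating U(7,16) to rank 6 gives U(6,16).
Bases of U(6,16) are all 6-element subsets of 16 elements.
Number of bases = C(16,6) = 8008.

8008


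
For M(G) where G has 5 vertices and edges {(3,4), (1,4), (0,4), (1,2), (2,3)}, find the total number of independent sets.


An independent set in a graphic matroid is an acyclic edge subset.
G has 5 vertices and 5 edges.
Enumerate all 2^5 = 32 subsets, checking for acyclicity.
Total independent sets = 30.

30


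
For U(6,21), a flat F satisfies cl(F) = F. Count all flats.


Flats of U(6,21): every subset of size < 6 is a flat, plus E itself.
Count = (21 choose 0) + (21 choose 1) + (21 choose 2) + (21 choose 3) + (21 choose 4) + (21 choose 5) + 1
     = 1 + 21 + 210 + 1330 + 5985 + 20349 + 1
     = 27897.

27897


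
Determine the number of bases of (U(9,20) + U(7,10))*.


(M1+M2)* = M1* + M2*.
M1* = U(11,20), bases: C(20,11) = 167960.
M2* = U(3,10), bases: C(10,3) = 120.
|B(M*)| = 167960 * 120 = 20155200.

20155200


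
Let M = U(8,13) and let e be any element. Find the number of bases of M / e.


Contracting e from U(8,13) gives U(7,12).
Bases of U(7,12) = (12 choose 7) = 792.

792


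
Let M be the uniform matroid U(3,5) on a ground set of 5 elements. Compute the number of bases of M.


Bases of U(3,5) are all 3-element subsets of the 5-element ground set.
Number of bases = C(5,3).
(5 choose 3) = 10.

10


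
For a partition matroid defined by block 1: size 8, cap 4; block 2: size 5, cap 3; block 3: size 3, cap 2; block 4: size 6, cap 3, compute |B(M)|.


A basis picks exactly ci elements from block i.
Number of bases = product of C(|Si|, ci).
= C(8,4) * C(5,3) * C(3,2) * C(6,3)
= 70 * 10 * 3 * 20
= 42000.

42000


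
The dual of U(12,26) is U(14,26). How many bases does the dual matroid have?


The dual of U(r,n) is U(n-r, n) = U(14,26).
Bases of U(14,26) are all (14)-element subsets.
|B(M*)| = C(26,14) = 9657700.

9657700


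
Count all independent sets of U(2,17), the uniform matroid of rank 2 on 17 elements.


Independent sets of U(2,17) are all subsets of size <= 2.
Count = (17 choose 0) + (17 choose 1) + (17 choose 2)
     = 1 + 17 + 136
     = 154.

154


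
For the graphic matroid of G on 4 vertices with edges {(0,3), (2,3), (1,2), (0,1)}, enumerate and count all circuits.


A circuit in a graphic matroid = edge set of a simple cycle.
G has 4 vertices and 4 edges.
Enumerating all minimal edge subsets forming cycles...
Total circuits found: 1.

1


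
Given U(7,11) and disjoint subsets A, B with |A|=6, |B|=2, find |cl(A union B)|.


|A union B| = 6 + 2 = 8 (disjoint).
In U(7,11), cl(S) = S if |S| < 7, else cl(S) = E.
Since 8 >= 7, cl(A union B) = E.
|cl(A union B)| = 11.

11


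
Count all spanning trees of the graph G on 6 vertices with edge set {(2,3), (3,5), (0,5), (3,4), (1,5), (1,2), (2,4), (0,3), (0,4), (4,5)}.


By Kirchhoff's matrix tree theorem, the number of spanning trees equals
the determinant of any cofactor of the Laplacian matrix L.
G has 6 vertices and 10 edges.
Computing the (5 x 5) cofactor determinant gives 115.

115


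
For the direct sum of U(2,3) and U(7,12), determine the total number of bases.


Bases of a direct sum M1 + M2: |B| = |B(M1)| * |B(M2)|.
|B(U(2,3))| = C(3,2) = 3.
|B(U(7,12))| = C(12,7) = 792.
Total bases = 3 * 792 = 2376.

2376


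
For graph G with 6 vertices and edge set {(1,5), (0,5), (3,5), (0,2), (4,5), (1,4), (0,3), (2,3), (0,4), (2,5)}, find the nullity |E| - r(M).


Cycle rank (nullity) = |E| - r(M) = |E| - (|V| - c).
|E| = 10, |V| = 6, c = 1.
Nullity = 10 - (6 - 1) = 10 - 5 = 5.

5


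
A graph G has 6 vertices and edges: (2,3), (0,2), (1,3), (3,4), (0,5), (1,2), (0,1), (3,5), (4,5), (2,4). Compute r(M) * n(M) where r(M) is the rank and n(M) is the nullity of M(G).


r(M) = |V| - c = 6 - 1 = 5.
nullity = |E| - r(M) = 10 - 5 = 5.
Product = 5 * 5 = 25.

25


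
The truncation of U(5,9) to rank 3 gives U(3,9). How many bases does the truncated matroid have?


Truncating U(5,9) to rank 3 gives U(3,9).
Bases of U(3,9) are all 3-element subsets of 9 elements.
Number of bases = C(9,3) = (9 * 8 * 7) / (1 * 2 * 3) = 84.

84


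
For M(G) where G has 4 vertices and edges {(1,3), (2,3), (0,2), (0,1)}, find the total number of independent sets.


An independent set in a graphic matroid is an acyclic edge subset.
G has 4 vertices and 4 edges.
Enumerate all 2^4 = 16 subsets, checking for acyclicity.
Total independent sets = 15.

15


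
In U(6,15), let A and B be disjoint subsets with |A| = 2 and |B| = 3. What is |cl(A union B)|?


|A union B| = 2 + 3 = 5 (disjoint).
In U(6,15), cl(S) = S if |S| < 6, else cl(S) = E.
Since 5 < 6, cl(A union B) = A union B.
|cl(A union B)| = 5.

5


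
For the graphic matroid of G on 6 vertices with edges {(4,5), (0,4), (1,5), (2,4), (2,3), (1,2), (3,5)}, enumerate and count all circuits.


A circuit in a graphic matroid = edge set of a simple cycle.
G has 6 vertices and 7 edges.
Enumerating all minimal edge subsets forming cycles...
Total circuits found: 3.

3


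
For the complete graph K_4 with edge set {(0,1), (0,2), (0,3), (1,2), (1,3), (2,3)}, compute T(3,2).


T(K_4; x,y) = x^3 + 3x^2 + 4xy + 2x + y^3 + 3y^2 + 2y.
Substituting x=3, y=2:
= 27 + 27 + 24 + 6 + 8 + 12 + 4
= 108.

108


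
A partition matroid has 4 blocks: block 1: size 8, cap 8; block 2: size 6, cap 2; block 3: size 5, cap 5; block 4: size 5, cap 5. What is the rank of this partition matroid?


Rank of a partition matroid = sum of min(|Si|, ci) for each block.
= min(8,8) + min(6,2) + min(5,5) + min(5,5)
= 8 + 2 + 5 + 5
= 20.

20


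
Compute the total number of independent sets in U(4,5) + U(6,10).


For a direct sum, |I(M1+M2)| = |I(M1)| * |I(M2)|.
|I(U(4,5))| = sum C(5,k) for k=0..4 = 31.
|I(U(6,10))| = sum C(10,k) for k=0..6 = 848.
Total = 31 * 848 = 26288.

26288


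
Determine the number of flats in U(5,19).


Flats of U(5,19): every subset of size < 5 is a flat, plus E itself.
Count = (19 choose 0) + (19 choose 1) + (19 choose 2) + (19 choose 3) + (19 choose 4) + 1
     = 1 + 19 + 171 + 969 + 3876 + 1
     = 5037.

5037


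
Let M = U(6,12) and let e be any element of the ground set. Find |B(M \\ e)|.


Deleting e from U(6,12) gives U(6,11) since n > r.
Bases of U(6,11) = C(11,6) = 462.

462


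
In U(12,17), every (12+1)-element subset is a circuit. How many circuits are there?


In U(12,17), circuits are the (13)-element subsets.
Any set of 13 elements is dependent, and removing any one element gives
an independent set of size 12, so it is a minimal dependent set.
Number of circuits = C(17,13) = 17! / (13! * 4!) = 2380.

2380


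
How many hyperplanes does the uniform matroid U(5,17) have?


Hyperplanes of U(5,17) are flats of rank 4.
In a uniform matroid, these are exactly the (4)-element subsets.
Count = C(17,4) = (17 * 16 * 15 * 14) / (1 * 2 * 3 * 4) = 2380.

2380


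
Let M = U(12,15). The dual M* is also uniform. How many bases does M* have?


The dual of U(r,n) is U(n-r, n) = U(3,15).
Bases of U(3,15) are all (3)-element subsets.
|B(M*)| = C(15,3) = (15 * 14 * 13) / (1 * 2 * 3) = 455.

455


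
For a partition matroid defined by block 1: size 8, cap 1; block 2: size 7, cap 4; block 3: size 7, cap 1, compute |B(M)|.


A basis picks exactly ci elements from block i.
Number of bases = product of C(|Si|, ci).
= C(8,1) * C(7,4) * C(7,1)
= 8 * 35 * 7
= 1960.

1960


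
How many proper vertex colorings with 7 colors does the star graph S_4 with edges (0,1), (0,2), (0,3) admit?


P(tree, k) = k * (k-1)^(3) for any tree on 4 vertices.
P(7) = 7 * 6^3 = 7 * 216 = 1512.

1512


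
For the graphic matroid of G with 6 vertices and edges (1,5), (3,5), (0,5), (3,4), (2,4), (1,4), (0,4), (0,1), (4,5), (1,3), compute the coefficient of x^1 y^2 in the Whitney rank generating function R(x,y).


R(x,y) = sum over A in 2^E of x^(r(E)-r(A)) * y^(|A|-r(A)).
G has 6 vertices, 10 edges. r(E) = 5.
Enumerate all 2^10 = 1024 subsets.
Count subsets with r(E)-r(A)=1 and |A|-r(A)=2: 97.

97


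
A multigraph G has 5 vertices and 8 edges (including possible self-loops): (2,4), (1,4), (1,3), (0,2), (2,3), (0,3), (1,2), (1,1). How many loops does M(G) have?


In a graphic matroid, a loop is a self-loop edge (u,u) with rank 0.
Examining all 8 edges for self-loops...
Self-loops found: (1,1)
Number of loops = 1.

1


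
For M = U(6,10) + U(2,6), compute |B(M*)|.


(M1+M2)* = M1* + M2*.
M1* = U(4,10), bases: C(10,4) = 210.
M2* = U(4,6), bases: C(6,4) = 15.
|B(M*)| = 210 * 15 = 3150.

3150


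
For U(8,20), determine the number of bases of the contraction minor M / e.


Contracting e from U(8,20) gives U(7,19).
Bases of U(7,19) = (19 choose 7) = 50388.

50388


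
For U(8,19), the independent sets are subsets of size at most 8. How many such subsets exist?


Independent sets of U(8,19) are all subsets of size <= 8.
Count = C(19,0) + C(19,1) + C(19,2) + C(19,3) + C(19,4) + C(19,5) + C(19,6) + C(19,7) + C(19,8)
     = 1 + 19 + 171 + 969 + 3876 + 11628 + 27132 + 50388 + 75582
     = 169766.

169766


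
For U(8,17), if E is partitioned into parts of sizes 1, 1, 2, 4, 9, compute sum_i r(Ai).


r(Ai) = min(|Ai|, 8) for each part.
Sum = min(1,8) + min(1,8) + min(2,8) + min(4,8) + min(9,8)
    = 1 + 1 + 2 + 4 + 8
    = 16.

16


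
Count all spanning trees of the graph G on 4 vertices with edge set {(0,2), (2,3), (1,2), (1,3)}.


By Kirchhoff's matrix tree theorem, the number of spanning trees equals
the determinant of any cofactor of the Laplacian matrix L.
G has 4 vertices and 4 edges.
Computing the (3 x 3) cofactor determinant gives 3.

3


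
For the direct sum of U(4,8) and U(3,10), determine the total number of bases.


Bases of a direct sum M1 + M2: |B| = |B(M1)| * |B(M2)|.
|B(U(4,8))| = C(8,4) = 70.
|B(U(3,10))| = C(10,3) = 120.
Total bases = 70 * 120 = 8400.

8400


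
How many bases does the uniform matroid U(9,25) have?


Bases of U(9,25) are all 9-element subsets of the 25-element ground set.
Number of bases = C(25,9).
(25 choose 9) = 2042975.

2042975


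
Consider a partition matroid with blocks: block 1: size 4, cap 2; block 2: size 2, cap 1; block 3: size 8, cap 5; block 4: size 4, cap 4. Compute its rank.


Rank of a partition matroid = sum of min(|Si|, ci) for each block.
= min(4,2) + min(2,1) + min(8,5) + min(4,4)
= 2 + 1 + 5 + 4
= 12.

12


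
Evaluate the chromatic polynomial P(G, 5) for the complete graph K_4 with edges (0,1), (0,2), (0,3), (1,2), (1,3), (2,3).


P(K_4, k) = k(k-1)(k-2)...(k-3).
P(5) = (5) * (4) * (3) * (2) = 120.

120


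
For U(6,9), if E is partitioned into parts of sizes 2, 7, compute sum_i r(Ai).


r(Ai) = min(|Ai|, 6) for each part.
Sum = min(2,6) + min(7,6)
    = 2 + 6
    = 8.

8


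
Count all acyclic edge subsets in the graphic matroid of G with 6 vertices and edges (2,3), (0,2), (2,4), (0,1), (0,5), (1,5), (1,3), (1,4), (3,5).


An independent set in a graphic matroid is an acyclic edge subset.
G has 6 vertices and 9 edges.
Enumerate all 2^9 = 512 subsets, checking for acyclicity.
Total independent sets = 306.

306


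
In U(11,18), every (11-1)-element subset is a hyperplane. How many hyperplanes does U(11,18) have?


Hyperplanes of U(11,18) are flats of rank 10.
In a uniform matroid, these are exactly the (10)-element subsets.
Count = C(18,10) = 18! / (10! * 8!) = 43758.

43758


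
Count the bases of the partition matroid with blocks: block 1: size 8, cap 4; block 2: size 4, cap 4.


A basis picks exactly ci elements from block i.
Number of bases = product of C(|Si|, ci).
= C(8,4) * C(4,4)
= 70 * 1
= 70.

70


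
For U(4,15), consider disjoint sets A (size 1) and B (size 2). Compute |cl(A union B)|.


|A union B| = 1 + 2 = 3 (disjoint).
In U(4,15), cl(S) = S if |S| < 4, else cl(S) = E.
Since 3 < 4, cl(A union B) = A union B.
|cl(A union B)| = 3.

3


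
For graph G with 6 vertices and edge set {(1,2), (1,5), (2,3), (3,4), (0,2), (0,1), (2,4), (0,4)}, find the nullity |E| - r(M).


Cycle rank (nullity) = |E| - r(M) = |E| - (|V| - c).
|E| = 8, |V| = 6, c = 1.
Nullity = 8 - (6 - 1) = 8 - 5 = 3.

3


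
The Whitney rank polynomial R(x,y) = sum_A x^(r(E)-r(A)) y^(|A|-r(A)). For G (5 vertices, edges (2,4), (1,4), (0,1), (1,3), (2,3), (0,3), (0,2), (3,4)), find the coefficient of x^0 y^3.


R(x,y) = sum over A in 2^E of x^(r(E)-r(A)) * y^(|A|-r(A)).
G has 5 vertices, 8 edges. r(E) = 4.
Enumerate all 2^8 = 256 subsets.
Count subsets with r(E)-r(A)=0 and |A|-r(A)=3: 8.

8


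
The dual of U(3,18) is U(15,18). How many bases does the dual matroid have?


The dual of U(r,n) is U(n-r, n) = U(15,18).
Bases of U(15,18) are all (15)-element subsets.
|B(M*)| = C(18,15) = 816.

816


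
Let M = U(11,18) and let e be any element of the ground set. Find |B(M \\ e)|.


Deleting e from U(11,18) gives U(11,17) since n > r.
Bases of U(11,17) = C(17,11) = 12376.

12376


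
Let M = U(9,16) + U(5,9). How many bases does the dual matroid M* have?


(M1+M2)* = M1* + M2*.
M1* = U(7,16), bases: C(16,7) = 11440.
M2* = U(4,9), bases: C(9,4) = 126.
|B(M*)| = 11440 * 126 = 1441440.

1441440


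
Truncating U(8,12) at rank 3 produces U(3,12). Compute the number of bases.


Truncating U(8,12) to rank 3 gives U(3,12).
Bases of U(3,12) are all 3-element subsets of 12 elements.
Number of bases = C(12,3) = (12 * 11 * 10) / (1 * 2 * 3) = 220.

220


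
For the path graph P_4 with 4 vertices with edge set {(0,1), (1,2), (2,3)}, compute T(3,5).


A path on 4 vertices is a tree with 3 edges.
T(x,y) = x^(3) for any tree.
T(3,5) = 3^3 = 27.

27


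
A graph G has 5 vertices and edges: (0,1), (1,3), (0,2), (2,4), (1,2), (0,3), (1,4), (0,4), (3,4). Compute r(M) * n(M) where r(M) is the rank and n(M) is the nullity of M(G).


r(M) = |V| - c = 5 - 1 = 4.
nullity = |E| - r(M) = 9 - 4 = 5.
Product = 4 * 5 = 20.

20


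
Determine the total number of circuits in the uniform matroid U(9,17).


In U(9,17), circuits are the (10)-element subsets.
Any set of 10 elements is dependent, and removing any one element gives
an independent set of size 9, so it is a minimal dependent set.
Number of circuits = (17 choose 10) = 19448.

19448


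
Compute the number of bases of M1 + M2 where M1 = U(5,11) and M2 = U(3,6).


Bases of a direct sum M1 + M2: |B| = |B(M1)| * |B(M2)|.
|B(U(5,11))| = C(11,5) = 462.
|B(U(3,6))| = C(6,3) = 20.
Total bases = 462 * 20 = 9240.

9240
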